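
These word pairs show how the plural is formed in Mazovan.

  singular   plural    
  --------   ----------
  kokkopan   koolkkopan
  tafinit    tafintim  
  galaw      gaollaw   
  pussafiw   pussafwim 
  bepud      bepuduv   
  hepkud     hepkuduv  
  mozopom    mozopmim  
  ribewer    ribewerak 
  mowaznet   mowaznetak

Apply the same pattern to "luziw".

galaw and pussafiw both end in -w yet inflect differently (gaollaw, pussafwim), so the final letter is not what conditions the rule; the last vowel is.
"luziw" has last vowel 'i'. The stems whose last vowel is 'i' (pussafiw → pussafwim, tafinit → tafintim) delete the last vowel and add -im.
The other patterns: stems whose last vowel is 'u' add -uv; stems whose last vowel is 'a' insert -ol- after the first vowel; stems whose last vowel is 'e' add -ak.
So luziw → luzwim.

luzwim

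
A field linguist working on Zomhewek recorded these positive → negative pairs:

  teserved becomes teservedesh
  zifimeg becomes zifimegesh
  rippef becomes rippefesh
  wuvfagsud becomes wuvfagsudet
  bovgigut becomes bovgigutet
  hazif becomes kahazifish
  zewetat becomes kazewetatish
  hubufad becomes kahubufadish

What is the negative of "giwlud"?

giwludet

teserved and wuvfagsud both end in -d yet inflect differently (teservedesh, wuvfagsudet), so the final letter is not what conditions the rule; the last vowel is.
"giwlud" has last vowel 'u'. The stems whose last vowel is 'u' (wuvfagsud → wuvfagsudet, bovgigut → bovgigutet) add -et.
The other patterns: stems whose last vowel is 'e' add -esh; stems whose last vowel is 'a' or 'i' add ka- … -ish around the stem.
So giwlud → giwludet.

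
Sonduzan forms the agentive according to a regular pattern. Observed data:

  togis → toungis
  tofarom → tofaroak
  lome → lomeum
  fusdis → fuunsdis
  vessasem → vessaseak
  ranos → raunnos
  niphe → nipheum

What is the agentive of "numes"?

ranos and tofarom both have last vowel 'o' yet inflect differently (raunnos, tofaroak), so the last vowel is not what conditions the rule; the final letter is.
"numes" ends in -s. The stems ending in -s (ranos → raunnos, fusdis → fuunsdis, togis → toungis) insert -un- after the first vowel.
The other patterns: stems ending in -m drop the final letter and add -ak; stems ending in -e add -um.
So numes → nuunmes.

nuunmes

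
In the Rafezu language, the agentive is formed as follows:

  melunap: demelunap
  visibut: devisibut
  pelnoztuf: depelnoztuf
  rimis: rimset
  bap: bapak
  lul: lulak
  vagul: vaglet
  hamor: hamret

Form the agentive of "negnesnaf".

denegnesnaf

lul and vagul both end in -l yet inflect differently (lulak, vaglet), so the final letter is not what conditions the rule; the number of vowels is.
"negnesnaf" has 3 vowels. The stems with 3 vowels (melunap → demelunap, visibut → devisibut, pelnoztuf → depelnoztuf) add the prefix de-.
The other patterns: stems with 1 vowel add -ak; stems with 2 vowels delete the last vowel and add -et.
So negnesnaf → denegnesnaf.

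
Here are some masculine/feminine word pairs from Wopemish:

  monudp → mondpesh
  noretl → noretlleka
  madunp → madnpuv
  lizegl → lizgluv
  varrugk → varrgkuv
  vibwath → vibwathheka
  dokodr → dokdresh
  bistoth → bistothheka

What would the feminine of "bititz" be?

"bititz" has second-to-last letter 't'. The stems whose second-to-last letter is 't' (bistoth → bistothheka, vibwath → vibwathheka, noretl → noretlleka) double the final consonant and add -eka.
So bititz → bititzzeka.

bititzzeka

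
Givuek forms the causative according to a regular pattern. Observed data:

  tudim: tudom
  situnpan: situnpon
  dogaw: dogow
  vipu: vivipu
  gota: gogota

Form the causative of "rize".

ririze

situnpan and gota both have last vowel 'a' yet inflect differently (situnpon, gogota), so the last vowel is not what conditions the rule; whether the stem ends in a vowel or a consonant is.
"rize" ends in a vowel. The stems ending in a vowel (vipu → vivipu, gota → gogota) repeat the first consonant+vowel as a prefix.
The other pattern: stems ending in a consonant change the last vowel to 'o'.
So rize → ririze.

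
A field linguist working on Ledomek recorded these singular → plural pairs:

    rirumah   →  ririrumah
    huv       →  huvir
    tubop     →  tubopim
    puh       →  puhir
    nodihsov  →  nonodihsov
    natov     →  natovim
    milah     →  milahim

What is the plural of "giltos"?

giltosim

"giltos" has 2 vowels. The stems with 2 vowels (natov → natovim, milah → milahim, tubop → tubopim) add -im.
So giltos → giltosim.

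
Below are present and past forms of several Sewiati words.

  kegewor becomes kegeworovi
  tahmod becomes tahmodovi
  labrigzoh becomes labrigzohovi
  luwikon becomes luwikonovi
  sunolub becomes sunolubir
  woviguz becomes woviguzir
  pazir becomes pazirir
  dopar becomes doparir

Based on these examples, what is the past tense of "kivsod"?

kegewor and pazir both end in -r yet inflect differently (kegeworovi, pazirir), so the final letter is not what conditions the rule; the last vowel is.
"kivsod" has last vowel 'o'. The stems whose last vowel is 'o' (kegewor → kegeworovi, tahmod → tahmodovi, labrigzoh → labrigzohovi) add -ovi.
So kivsod → kivsodovi.

kivsodovi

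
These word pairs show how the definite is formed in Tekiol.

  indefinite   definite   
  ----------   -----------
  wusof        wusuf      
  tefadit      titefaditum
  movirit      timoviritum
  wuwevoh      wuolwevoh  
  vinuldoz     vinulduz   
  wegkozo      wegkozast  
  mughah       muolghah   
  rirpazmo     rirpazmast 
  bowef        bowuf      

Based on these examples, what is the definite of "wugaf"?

wegkozo and wuwevoh both have last vowel 'o' yet inflect differently (wegkozast, wuolwevoh), so the last vowel is not what conditions the rule; the final letter is.
"wugaf" ends in -f. The stems ending in -f (wusof → wusuf, bowef → bowuf) change the last vowel to 'u'.
So wugaf → wuguf.

wuguf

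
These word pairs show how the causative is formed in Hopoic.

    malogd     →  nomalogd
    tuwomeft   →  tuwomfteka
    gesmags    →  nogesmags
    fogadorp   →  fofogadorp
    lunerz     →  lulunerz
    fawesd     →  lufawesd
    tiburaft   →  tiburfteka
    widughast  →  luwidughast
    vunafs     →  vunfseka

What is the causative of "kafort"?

kakafort

gesmags and vunafs both end in -s yet inflect differently (nogesmags, vunfseka), so the final letter is not what conditions the rule; the second-to-last letter is.
"kafort" has second-to-last letter 'r'. The stems whose second-to-last letter is 'r' (fogadorp → fofogadorp, lunerz → lulunerz) repeat the first consonant+vowel as a prefix.
The other patterns: stems whose second-to-last letter is 'g' add the prefix no-; stems whose second-to-last letter is 'f' delete the last vowel and add -eka; stems whose second-to-last letter is 's' add the prefix lu-.
So kafort → kakafort.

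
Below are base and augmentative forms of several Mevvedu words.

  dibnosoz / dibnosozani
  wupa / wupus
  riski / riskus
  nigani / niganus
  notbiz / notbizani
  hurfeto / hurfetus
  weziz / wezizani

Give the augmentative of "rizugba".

rizugbus

notbiz and nigani both have last vowel 'i' yet inflect differently (notbizani, niganus), so the last vowel is not what conditions the rule; the final letter is.
"rizugba" ends in -a. The one such stem in the data (wupa → wupus) drops the final letter and adds -us (as do nigani, riski), so the same rule applies.
The other pattern: stems ending in -z add -ani.
So rizugba → rizugbus.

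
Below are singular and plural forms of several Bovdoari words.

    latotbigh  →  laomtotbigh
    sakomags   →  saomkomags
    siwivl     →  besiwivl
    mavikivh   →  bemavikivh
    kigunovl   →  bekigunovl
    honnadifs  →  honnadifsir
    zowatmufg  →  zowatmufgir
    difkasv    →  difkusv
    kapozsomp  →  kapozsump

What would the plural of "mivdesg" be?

mivdusg

latotbigh and mavikivh both end in -h yet inflect differently (laomtotbigh, bemavikivh), so the final letter is not what conditions the rule; the second-to-last letter is.
"mivdesg" has second-to-last letter 's'. The one such stem in the data (difkasv → difkusv) changes the last vowel to 'u' (as does kapozsomp), so the same rule applies.
The other patterns: stems whose second-to-last letter is 'g' insert -om- after the first vowel; stems whose second-to-last letter is 'v' add the prefix be-; stems whose second-to-last letter is 'f' add -ir.
So mivdesg → mivdusg.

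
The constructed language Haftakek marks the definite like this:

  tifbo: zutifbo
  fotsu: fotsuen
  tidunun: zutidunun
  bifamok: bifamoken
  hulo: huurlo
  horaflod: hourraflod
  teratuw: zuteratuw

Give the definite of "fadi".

fadien

tifbo and hulo both end in -o yet inflect differently (zutifbo, huurlo), so the final letter is not what conditions the rule; the first letter is.
"fadi" begins with f-. The one such stem in the data (fotsu → fotsuen) adds -en, so the same rule applies.
The other patterns: stems beginning with t- add the prefix zu-; stems beginning with h- insert -ur- after the first vowel.
So fadi → fadien.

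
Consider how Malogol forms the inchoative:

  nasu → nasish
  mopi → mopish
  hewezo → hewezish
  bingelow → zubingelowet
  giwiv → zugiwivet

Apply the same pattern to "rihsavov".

zurihsavovet

mopi and giwiv both have last vowel 'i' yet inflect differently (mopish, zugiwivet), so the last vowel is not what conditions the rule; whether the stem ends in a vowel or a consonant is.
"rihsavov" ends in a consonant. The stems ending in a consonant (giwiv → zugiwivet, bingelow → zubingelowet) add zu- … -et around the stem.
The other pattern: stems ending in a vowel drop the final letter and add -ish.
So rihsavov → zurihsavovet.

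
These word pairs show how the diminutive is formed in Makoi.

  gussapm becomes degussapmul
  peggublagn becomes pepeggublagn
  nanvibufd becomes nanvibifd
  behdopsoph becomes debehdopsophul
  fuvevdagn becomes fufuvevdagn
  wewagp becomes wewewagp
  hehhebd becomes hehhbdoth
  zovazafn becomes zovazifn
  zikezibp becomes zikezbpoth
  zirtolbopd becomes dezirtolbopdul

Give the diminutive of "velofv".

velifv

"velofv" has second-to-last letter 'f'. The stems whose second-to-last letter is 'f' (nanvibufd → nanvibifd, zovazafn → zovazifn) change the last vowel to 'i'.
The other patterns: stems whose second-to-last letter is 'g' repeat the first consonant+vowel as a prefix; stems whose second-to-last letter is 'p' add de- … -ul around the stem; stems whose second-to-last letter is 'b' delete the last vowel and add -oth.
So velofv → velifv.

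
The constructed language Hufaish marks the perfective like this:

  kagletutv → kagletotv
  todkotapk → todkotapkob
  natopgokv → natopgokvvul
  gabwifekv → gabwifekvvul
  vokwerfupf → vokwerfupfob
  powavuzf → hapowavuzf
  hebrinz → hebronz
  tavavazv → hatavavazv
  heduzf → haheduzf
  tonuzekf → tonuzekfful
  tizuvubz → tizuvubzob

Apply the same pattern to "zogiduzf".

hazogiduzf

"zogiduzf" has second-to-last letter 'z'. The stems whose second-to-last letter is 'z' (tavavazv → hatavavazv, powavuzf → hapowavuzf, heduzf → haheduzf) add the prefix ha-.
The other patterns: stems whose second-to-last letter is 'k' double the final consonant and add -ul; stems whose second-to-last letter is 'n' or 't' change the last vowel to 'o'; stems whose second-to-last letter is 'b' or 'p' add -ob.
So zogiduzf → hazogiduzf.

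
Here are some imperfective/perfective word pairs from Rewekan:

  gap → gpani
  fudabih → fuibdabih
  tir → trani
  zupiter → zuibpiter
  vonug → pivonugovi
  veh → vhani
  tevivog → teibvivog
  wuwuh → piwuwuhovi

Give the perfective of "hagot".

pihagotovi

veh and wuwuh both end in -h yet inflect differently (vhani, piwuwuhovi), so the final letter is not what conditions the rule; the number of vowels is.
"hagot" has 2 vowels. The stems with 2 vowels (wuwuh → piwuwuhovi, vonug → pivonugovi) add pi- … -ovi around the stem.
So hagot → pihagotovi.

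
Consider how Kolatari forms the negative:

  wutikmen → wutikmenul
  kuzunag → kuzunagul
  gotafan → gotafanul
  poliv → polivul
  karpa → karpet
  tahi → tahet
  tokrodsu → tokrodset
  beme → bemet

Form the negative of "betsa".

betset

kuzunag and karpa both have last vowel 'a' yet inflect differently (kuzunagul, karpet), so the last vowel is not what conditions the rule; whether the stem ends in a vowel or a consonant is.
"betsa" ends in a vowel. The stems ending in a vowel (karpa → karpet, tahi → tahet, tokrodsu → tokrodset) drop the final letter and add -et.
So betsa → betset.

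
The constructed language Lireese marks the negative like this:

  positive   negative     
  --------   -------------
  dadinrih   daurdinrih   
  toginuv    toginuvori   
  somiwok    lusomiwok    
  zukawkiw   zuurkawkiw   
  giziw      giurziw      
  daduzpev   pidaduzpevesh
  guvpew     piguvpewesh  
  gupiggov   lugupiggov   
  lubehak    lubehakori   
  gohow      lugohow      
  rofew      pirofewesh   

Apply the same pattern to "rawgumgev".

zukawkiw and gohow both end in -w yet inflect differently (zuurkawkiw, lugohow), so the final letter is not what conditions the rule; the last vowel is.
"rawgumgev" has last vowel 'e'. The stems whose last vowel is 'e' (guvpew → piguvpewesh, daduzpev → pidaduzpevesh, rofew → pirofewesh) add pi- … -esh around the stem.
So rawgumgev → pirawgumgevesh.

pirawgumgevesh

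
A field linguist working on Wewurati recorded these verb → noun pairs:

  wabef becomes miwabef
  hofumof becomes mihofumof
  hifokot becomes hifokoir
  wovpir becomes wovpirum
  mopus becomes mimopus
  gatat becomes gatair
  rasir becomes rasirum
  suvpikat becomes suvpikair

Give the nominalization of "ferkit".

hifokot and hofumof both have last vowel 'o' yet inflect differently (hifokoir, mihofumof), so the last vowel is not what conditions the rule; the final letter is.
"ferkit" ends in -t. The stems ending in -t (suvpikat → suvpikair, gatat → gatair, hifokot → hifokoir) drop the final letter and add -ir.
The other patterns: stems ending in -r add -um; stems ending in -f or -s add the prefix mi-.
So ferkit → ferkiir.

ferkiir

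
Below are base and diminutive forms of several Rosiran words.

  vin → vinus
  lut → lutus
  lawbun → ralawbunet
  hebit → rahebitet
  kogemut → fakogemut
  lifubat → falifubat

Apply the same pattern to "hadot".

rahadotet

vin and lawbun both end in -n yet inflect differently (vinus, ralawbunet), so the final letter is not what conditions the rule; the number of vowels is.
"hadot" has 2 vowels. The stems with 2 vowels (lawbun → ralawbunet, hebit → rahebitet) add ra- … -et around the stem.
The other patterns: stems with 1 vowel add -us; stems with 3 vowels add the prefix fa-.
So hadot → rahadotet.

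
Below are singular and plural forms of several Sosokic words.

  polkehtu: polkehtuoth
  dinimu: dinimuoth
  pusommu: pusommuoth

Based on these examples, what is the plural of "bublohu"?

Every pair shown (polkehtu → polkehtuoth, dinimu → dinimuoth, pusommu → pusommuoth) follows the same rule: add -oth.
So bublohu → bublohuoth.

bublohuoth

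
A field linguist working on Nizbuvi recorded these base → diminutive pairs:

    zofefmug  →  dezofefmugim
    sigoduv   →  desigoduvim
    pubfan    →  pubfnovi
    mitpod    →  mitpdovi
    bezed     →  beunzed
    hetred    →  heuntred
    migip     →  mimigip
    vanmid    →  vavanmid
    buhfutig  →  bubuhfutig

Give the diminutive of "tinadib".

mitpod and bezed both end in -d yet inflect differently (mitpdovi, beunzed), so the final letter is not what conditions the rule; the last vowel is.
"tinadib" has last vowel 'i'. The stems whose last vowel is 'i' (migip → mimigip, vanmid → vavanmid, buhfutig → bubuhfutig) repeat the first consonant+vowel as a prefix.
So tinadib → titinadib.

titinadib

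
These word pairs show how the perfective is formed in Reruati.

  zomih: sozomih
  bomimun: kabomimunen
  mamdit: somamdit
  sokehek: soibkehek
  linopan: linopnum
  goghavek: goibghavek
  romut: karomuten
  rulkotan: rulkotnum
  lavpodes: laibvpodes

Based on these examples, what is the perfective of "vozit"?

"vozit" has last vowel 'i'. The stems whose last vowel is 'i' (mamdit → somamdit, zomih → sozomih) add the prefix so-.
So vozit → sovozit.

sovozit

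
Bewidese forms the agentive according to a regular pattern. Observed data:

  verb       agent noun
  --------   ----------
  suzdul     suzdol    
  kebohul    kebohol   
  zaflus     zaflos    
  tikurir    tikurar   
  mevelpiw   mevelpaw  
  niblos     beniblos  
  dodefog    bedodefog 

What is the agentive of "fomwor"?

befomwor

zaflus and niblos both end in -s yet inflect differently (zaflos, beniblos), so the final letter is not what conditions the rule; the last vowel is.
"fomwor" has last vowel 'o'. The stems whose last vowel is 'o' (niblos → beniblos, dodefog → bedodefog) add the prefix be-.
So fomwor → befomwor.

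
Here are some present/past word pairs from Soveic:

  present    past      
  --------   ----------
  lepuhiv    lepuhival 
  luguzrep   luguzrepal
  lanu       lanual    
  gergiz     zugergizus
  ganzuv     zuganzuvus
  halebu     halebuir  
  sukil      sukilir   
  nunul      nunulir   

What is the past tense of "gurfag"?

zugurfagus

lepuhiv and ganzuv both end in -v yet inflect differently (lepuhival, zuganzuvus), so the final letter is not what conditions the rule; the first letter is.
"gurfag" begins with g-. The stems beginning with g- (gergiz → zugergizus, ganzuv → zuganzuvus) add zu- … -us around the stem.
So gurfag → zugurfagus.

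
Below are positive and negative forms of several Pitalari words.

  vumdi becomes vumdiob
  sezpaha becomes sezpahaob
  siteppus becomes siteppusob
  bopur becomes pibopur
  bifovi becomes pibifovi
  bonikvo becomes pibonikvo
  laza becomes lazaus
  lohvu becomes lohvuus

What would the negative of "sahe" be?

"sahe" begins with s-. The stems beginning with s- (sezpaha → sezpahaob, siteppus → siteppusob) add -ob.
So sahe → saheob.

saheob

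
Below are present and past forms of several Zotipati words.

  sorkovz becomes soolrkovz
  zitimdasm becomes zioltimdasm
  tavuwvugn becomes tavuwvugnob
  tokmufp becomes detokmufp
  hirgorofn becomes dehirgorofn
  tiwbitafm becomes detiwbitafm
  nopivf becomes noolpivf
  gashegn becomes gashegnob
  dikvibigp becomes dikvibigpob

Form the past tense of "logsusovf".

"logsusovf" has second-to-last letter 'v'. The stems whose second-to-last letter is 'v' (nopivf → noolpivf, sorkovz → soolrkovz) insert -ol- after the first vowel.
So logsusovf → loolgsusovf.

loolgsusovf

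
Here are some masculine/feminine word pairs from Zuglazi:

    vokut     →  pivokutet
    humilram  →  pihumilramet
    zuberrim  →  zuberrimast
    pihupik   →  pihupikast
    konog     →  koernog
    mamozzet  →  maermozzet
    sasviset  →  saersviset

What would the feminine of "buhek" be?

humilram and zuberrim both end in -m yet inflect differently (pihumilramet, zuberrimast), so the final letter is not what conditions the rule; the last vowel is.
"buhek" has last vowel 'e'. The stems whose last vowel is 'e' (mamozzet → maermozzet, sasviset → saersviset) insert -er- after the first vowel.
The other patterns: stems whose last vowel is 'a' or 'u' add pi- … -et around the stem; stems whose last vowel is 'i' add -ast.
So buhek → buerhek.

buerhek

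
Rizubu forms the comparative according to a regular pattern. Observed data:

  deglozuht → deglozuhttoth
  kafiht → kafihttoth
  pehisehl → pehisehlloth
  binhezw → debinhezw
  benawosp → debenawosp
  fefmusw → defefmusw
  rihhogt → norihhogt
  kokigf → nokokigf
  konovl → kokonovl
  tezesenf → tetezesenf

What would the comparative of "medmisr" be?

demedmisr

deglozuht and rihhogt both end in -t yet inflect differently (deglozuhttoth, norihhogt), so the final letter is not what conditions the rule; the second-to-last letter is.
"medmisr" has second-to-last letter 's'. The stems whose second-to-last letter is 's' (benawosp → debenawosp, fefmusw → defefmusw) add the prefix de-.
So medmisr → demedmisr.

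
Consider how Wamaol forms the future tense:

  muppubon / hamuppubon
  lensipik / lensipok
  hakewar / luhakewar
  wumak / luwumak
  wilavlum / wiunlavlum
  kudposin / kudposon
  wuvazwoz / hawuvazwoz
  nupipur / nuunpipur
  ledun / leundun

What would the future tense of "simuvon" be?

muppubon and ledun both end in -n yet inflect differently (hamuppubon, leundun), so the final letter is not what conditions the rule; the last vowel is.
"simuvon" has last vowel 'o'. The stems whose last vowel is 'o' (muppubon → hamuppubon, wuvazwoz → hawuvazwoz) add the prefix ha-.
The other patterns: stems whose last vowel is 'u' insert -un- after the first vowel; stems whose last vowel is 'a' add the prefix lu-; stems whose last vowel is 'i' change the last vowel to 'o'.
So simuvon → hasimuvon.

hasimuvon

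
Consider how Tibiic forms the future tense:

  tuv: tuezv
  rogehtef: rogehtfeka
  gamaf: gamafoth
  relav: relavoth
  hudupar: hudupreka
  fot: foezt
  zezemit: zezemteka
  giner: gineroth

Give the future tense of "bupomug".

"bupomug" has 3 vowels. The stems with 3 vowels (rogehtef → rogehtfeka, zezemit → zezemteka, hudupar → hudupreka) delete the last vowel and add -eka.
The other patterns: stems with 1 vowel insert -ez- after the first vowel; stems with 2 vowels add -oth.
So bupomug → bupomgeka.

bupomgeka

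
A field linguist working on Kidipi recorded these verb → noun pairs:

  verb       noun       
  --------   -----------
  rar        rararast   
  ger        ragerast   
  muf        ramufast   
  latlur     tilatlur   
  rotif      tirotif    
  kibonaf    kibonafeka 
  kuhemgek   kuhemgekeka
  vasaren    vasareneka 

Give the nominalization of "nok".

rar and latlur both end in -r yet inflect differently (rararast, tilatlur), so the final letter is not what conditions the rule; the number of vowels is.
"nok" has 1 vowel. The stems with 1 vowel (rar → rararast, ger → ragerast, muf → ramufast) add ra- … -ast around the stem.
So nok → ranokast.

ranokast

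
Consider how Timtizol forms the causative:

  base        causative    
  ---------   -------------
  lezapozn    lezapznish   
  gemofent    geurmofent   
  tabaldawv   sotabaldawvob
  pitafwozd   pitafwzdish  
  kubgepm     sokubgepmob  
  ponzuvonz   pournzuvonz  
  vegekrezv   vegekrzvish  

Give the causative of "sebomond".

seurbomond

vegekrezv and tabaldawv both end in -v yet inflect differently (vegekrzvish, sotabaldawvob), so the final letter is not what conditions the rule; the second-to-last letter is.
"sebomond" has second-to-last letter 'n'. The stems whose second-to-last letter is 'n' (ponzuvonz → pournzuvonz, gemofent → geurmofent) insert -ur- after the first vowel.
So sebomond → seurbomond.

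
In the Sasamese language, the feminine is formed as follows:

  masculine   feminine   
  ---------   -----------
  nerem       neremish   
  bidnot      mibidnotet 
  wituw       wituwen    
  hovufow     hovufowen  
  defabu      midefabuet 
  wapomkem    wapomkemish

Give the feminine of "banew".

banewen

hovufow and bidnot both have last vowel 'o' yet inflect differently (hovufowen, mibidnotet), so the last vowel is not what conditions the rule; the final letter is.
"banew" ends in -w. The stems ending in -w (wituw → wituwen, hovufow → hovufowen) add -en.
The other patterns: stems ending in -m add -ish; stems ending in -t or -u add mi- … -et around the stem.
So banew → banewen.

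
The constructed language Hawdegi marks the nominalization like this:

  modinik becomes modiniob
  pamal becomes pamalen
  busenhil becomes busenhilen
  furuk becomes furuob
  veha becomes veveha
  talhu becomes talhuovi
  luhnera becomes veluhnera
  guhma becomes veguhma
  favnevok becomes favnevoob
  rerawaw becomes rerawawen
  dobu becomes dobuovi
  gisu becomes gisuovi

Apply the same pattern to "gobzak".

gobzaob

furuk and gisu both have last vowel 'u' yet inflect differently (furuob, gisuovi), so the last vowel is not what conditions the rule; the final letter is.
"gobzak" ends in -k. The stems ending in -k (furuk → furuob, favnevok → favnevoob, modinik → modiniob) drop the final letter and add -ob.
The other patterns: stems ending in -a add the prefix ve-; stems ending in -u add -ovi; stems ending in -l or -w add -en.
So gobzak → gobzaob.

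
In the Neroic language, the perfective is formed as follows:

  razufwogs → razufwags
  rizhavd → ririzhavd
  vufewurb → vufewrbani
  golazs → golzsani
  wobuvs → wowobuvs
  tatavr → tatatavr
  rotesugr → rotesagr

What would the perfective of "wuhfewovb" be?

wuwuhfewovb

tatavr and rotesugr both end in -r yet inflect differently (tatatavr, rotesagr), so the final letter is not what conditions the rule; the second-to-last letter is.
"wuhfewovb" has second-to-last letter 'v'. The stems whose second-to-last letter is 'v' (rizhavd → ririzhavd, wobuvs → wowobuvs, tatavr → tatatavr) repeat the first consonant+vowel as a prefix.
The other patterns: stems whose second-to-last letter is 'g' change the last vowel to 'a'; stems whose second-to-last letter is 'r' or 'z' delete the last vowel and add -ani.
So wuhfewovb → wuwuhfewovb.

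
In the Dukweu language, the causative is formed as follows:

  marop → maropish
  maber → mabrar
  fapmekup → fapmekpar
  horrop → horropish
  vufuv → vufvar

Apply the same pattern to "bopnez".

bopnzar

marop and fapmekup both end in -p yet inflect differently (maropish, fapmekpar), so the final letter is not what conditions the rule; the last vowel is.
"bopnez" has last vowel 'e'. The one such stem in the data (maber → mabrar) deletes the last vowel and adds -ar (as do vufuv, fapmekup), so the same rule applies.
The other pattern: stems whose last vowel is 'o' add -ish.
So bopnez → bopnzar.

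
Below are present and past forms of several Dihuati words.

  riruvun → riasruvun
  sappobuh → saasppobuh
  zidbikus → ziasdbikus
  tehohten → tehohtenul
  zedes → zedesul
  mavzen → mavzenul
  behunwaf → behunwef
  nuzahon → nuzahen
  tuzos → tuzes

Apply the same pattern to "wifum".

riruvun and tehohten both end in -n yet inflect differently (riasruvun, tehohtenul), so the final letter is not what conditions the rule; the last vowel is.
"wifum" has last vowel 'u'. The stems whose last vowel is 'u' (riruvun → riasruvun, sappobuh → saasppobuh, zidbikus → ziasdbikus) insert -as- after the first vowel.
The other patterns: stems whose last vowel is 'e' add -ul; stems whose last vowel is 'a' or 'o' change the last vowel to 'e'.
So wifum → wiasfum.

wiasfum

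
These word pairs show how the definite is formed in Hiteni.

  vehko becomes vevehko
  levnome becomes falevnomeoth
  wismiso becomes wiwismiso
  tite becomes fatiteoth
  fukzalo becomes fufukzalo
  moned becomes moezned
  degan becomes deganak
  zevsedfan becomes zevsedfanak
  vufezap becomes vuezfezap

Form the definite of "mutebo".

mumutebo

zevsedfan and vufezap both have last vowel 'a' yet inflect differently (zevsedfanak, vuezfezap), so the last vowel is not what conditions the rule; the final letter is.
"mutebo" ends in -o. The stems ending in -o (vehko → vevehko, fukzalo → fufukzalo, wismiso → wiwismiso) repeat the first consonant+vowel as a prefix.
The other patterns: stems ending in -e add fa- … -oth around the stem; stems ending in -n add -ak; stems ending in -d or -p insert -ez- after the first vowel.
So mutebo → mumutebo.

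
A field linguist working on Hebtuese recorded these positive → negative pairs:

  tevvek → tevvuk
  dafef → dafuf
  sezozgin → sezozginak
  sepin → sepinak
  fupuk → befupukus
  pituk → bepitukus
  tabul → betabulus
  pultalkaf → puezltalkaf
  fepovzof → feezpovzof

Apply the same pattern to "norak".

noezrak

tevvek and fupuk both end in -k yet inflect differently (tevvuk, befupukus), so the final letter is not what conditions the rule; the last vowel is.
"norak" has last vowel 'a'. The one such stem in the data (pultalkaf → puezltalkaf) inserts -ez- after the first vowel (as does fepovzof), so the same rule applies.
The other patterns: stems whose last vowel is 'e' change the last vowel to 'u'; stems whose last vowel is 'i' add -ak; stems whose last vowel is 'u' add be- … -us around the stem.
So norak → noezrak.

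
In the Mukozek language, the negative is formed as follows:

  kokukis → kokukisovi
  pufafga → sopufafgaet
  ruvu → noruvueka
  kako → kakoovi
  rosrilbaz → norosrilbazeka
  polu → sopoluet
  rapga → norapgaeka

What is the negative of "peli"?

sopeliet

polu and ruvu both end in -u yet inflect differently (sopoluet, noruvueka), so the final letter is not what conditions the rule; the first letter is.
"peli" begins with p-. The stems beginning with p- (pufafga → sopufafgaet, polu → sopoluet) add so- … -et around the stem.
The other patterns: stems beginning with r- add no- … -eka around the stem; stems beginning with k- add -ovi.
So peli → sopeliet.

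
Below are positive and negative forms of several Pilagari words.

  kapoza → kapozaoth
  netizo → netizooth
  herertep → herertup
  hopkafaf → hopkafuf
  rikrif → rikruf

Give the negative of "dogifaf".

"dogifaf" ends in a consonant. The stems ending in a consonant (herertep → herertup, hopkafaf → hopkafuf, rikrif → rikruf) change the last vowel to 'u'.
So dogifaf → dogifuf.

dogifuf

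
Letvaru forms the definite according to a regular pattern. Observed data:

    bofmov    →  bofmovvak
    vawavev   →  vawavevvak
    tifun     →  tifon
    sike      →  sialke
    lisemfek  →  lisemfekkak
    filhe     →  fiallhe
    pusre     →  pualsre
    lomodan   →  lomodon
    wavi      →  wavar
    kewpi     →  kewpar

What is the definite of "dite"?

dialte

filhe and lisemfek both have last vowel 'e' yet inflect differently (fiallhe, lisemfekkak), so the last vowel is not what conditions the rule; the final letter is.
"dite" ends in -e. The stems ending in -e (filhe → fiallhe, sike → sialke, pusre → pualsre) insert -al- after the first vowel.
So dite → dialte.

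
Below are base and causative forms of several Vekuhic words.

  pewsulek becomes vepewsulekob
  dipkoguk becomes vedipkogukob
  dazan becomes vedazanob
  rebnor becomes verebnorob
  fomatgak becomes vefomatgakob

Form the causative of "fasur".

vefasurob

Every pair shown (pewsulek → vepewsulekob, dipkoguk → vedipkogukob, dazan → vedazanob, …) follows the same rule: add ve- … -ob around the stem.
So fasur → vefasurob.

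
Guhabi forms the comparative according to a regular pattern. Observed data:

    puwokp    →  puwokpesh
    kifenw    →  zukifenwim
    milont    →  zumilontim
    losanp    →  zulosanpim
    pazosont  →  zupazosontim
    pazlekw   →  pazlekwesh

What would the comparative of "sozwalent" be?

puwokp and losanp both end in -p yet inflect differently (puwokpesh, zulosanpim), so the final letter is not what conditions the rule; the second-to-last letter is.
"sozwalent" has second-to-last letter 'n'. The stems whose second-to-last letter is 'n' (pazosont → zupazosontim, milont → zumilontim, losanp → zulosanpim) add zu- … -im around the stem.
The other pattern: stems whose second-to-last letter is 'k' add -esh.
So sozwalent → zusozwalentim.

zusozwalentim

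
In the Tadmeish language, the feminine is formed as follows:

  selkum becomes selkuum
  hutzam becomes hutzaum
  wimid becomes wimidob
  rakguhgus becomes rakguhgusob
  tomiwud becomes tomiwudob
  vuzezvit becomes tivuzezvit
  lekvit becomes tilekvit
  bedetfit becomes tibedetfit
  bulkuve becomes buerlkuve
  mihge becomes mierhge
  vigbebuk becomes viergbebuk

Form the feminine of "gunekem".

gunekeum

selkum and rakguhgus both have last vowel 'u' yet inflect differently (selkuum, rakguhgusob), so the last vowel is not what conditions the rule; the final letter is.
"gunekem" ends in -m. The stems ending in -m (selkum → selkuum, hutzam → hutzaum) drop the final letter and add -um.
The other patterns: stems ending in -d or -s add -ob; stems ending in -t add the prefix ti-; stems ending in -e or -k insert -er- after the first vowel.
So gunekem → gunekeum.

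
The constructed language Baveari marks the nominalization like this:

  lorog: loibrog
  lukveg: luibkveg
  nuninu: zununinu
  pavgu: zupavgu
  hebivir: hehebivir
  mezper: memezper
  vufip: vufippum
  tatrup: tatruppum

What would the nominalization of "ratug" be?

lukveg and mezper both have last vowel 'e' yet inflect differently (luibkveg, memezper), so the last vowel is not what conditions the rule; the final letter is.
"ratug" ends in -g. The stems ending in -g (lorog → loibrog, lukveg → luibkveg) insert -ib- after the first vowel.
So ratug → raibtug.

raibtug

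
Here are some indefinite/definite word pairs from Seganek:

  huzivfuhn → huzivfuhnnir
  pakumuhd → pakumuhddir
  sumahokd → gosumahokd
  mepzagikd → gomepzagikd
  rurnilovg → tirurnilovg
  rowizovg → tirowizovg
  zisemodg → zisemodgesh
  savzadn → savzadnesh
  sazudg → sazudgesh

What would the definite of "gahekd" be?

pakumuhd and sumahokd both end in -d yet inflect differently (pakumuhddir, gosumahokd), so the final letter is not what conditions the rule; the second-to-last letter is.
"gahekd" has second-to-last letter 'k'. The stems whose second-to-last letter is 'k' (sumahokd → gosumahokd, mepzagikd → gomepzagikd) add the prefix go-.
So gahekd → gogahekd.

gogahekd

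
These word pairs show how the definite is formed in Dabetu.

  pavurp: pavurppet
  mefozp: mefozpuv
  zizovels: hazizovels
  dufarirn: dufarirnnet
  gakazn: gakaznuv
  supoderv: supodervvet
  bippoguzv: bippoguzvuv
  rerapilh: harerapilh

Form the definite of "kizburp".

kizburppet

mefozp and pavurp both end in -p yet inflect differently (mefozpuv, pavurppet), so the final letter is not what conditions the rule; the second-to-last letter is.
"kizburp" has second-to-last letter 'r'. The stems whose second-to-last letter is 'r' (pavurp → pavurppet, supoderv → supodervvet, dufarirn → dufarirnnet) double the final consonant and add -et.
So kizburp → kizburppet.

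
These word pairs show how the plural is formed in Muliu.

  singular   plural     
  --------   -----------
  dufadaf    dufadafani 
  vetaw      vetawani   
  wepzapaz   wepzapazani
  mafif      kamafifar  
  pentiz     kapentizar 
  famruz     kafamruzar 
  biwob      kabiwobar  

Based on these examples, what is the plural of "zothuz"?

kazothuzar

dufadaf and mafif both end in -f yet inflect differently (dufadafani, kamafifar), so the final letter is not what conditions the rule; the last vowel is.
"zothuz" has last vowel 'u'. The one such stem in the data (famruz → kafamruzar) adds ka- … -ar around the stem, so the same rule applies.
The other pattern: stems whose last vowel is 'a' add -ani.
So zothuz → kazothuzar.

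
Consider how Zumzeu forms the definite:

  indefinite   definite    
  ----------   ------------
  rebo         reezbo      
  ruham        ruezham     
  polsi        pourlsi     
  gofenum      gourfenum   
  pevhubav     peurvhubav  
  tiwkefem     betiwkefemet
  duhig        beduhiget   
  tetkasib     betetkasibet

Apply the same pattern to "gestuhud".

geurstuhud

ruham and gofenum both end in -m yet inflect differently (ruezham, gourfenum), so the final letter is not what conditions the rule; the first letter is.
"gestuhud" begins with g-. The one such stem in the data (gofenum → gourfenum) inserts -ur- after the first vowel (as do polsi, pevhubav), so the same rule applies.
The other patterns: stems beginning with r- insert -ez- after the first vowel; stems beginning with d- or t- add be- … -et around the stem.
So gestuhud → geurstuhud.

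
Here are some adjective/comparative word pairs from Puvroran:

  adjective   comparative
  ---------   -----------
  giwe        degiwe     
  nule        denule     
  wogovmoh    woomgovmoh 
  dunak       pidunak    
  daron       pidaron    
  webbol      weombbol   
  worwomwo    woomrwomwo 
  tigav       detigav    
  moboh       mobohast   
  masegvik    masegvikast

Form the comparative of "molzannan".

"molzannan" begins with m-. The stems beginning with m- (masegvik → masegvikast, moboh → mobohast) add -ast.
So molzannan → molzannanast.

molzannanast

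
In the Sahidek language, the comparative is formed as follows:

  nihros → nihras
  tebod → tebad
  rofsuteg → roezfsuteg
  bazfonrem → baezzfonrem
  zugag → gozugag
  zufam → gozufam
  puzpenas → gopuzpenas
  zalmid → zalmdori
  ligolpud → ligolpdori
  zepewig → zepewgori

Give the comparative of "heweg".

heezweg

"heweg" has last vowel 'e'. The stems whose last vowel is 'e' (rofsuteg → roezfsuteg, bazfonrem → baezzfonrem) insert -ez- after the first vowel.
So heweg → heezweg.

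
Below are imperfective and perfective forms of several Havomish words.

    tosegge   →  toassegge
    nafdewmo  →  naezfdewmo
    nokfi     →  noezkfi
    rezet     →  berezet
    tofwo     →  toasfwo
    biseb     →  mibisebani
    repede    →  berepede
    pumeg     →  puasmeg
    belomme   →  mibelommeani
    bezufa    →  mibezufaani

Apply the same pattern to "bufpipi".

repede and belomme both end in -e yet inflect differently (berepede, mibelommeani), so the final letter is not what conditions the rule; the first letter is.
"bufpipi" begins with b-. The stems beginning with b- (bezufa → mibezufaani, biseb → mibisebani, belomme → mibelommeani) add mi- … -ani around the stem.
The other patterns: stems beginning with r- add the prefix be-; stems beginning with n- insert -ez- after the first vowel; stems beginning with p- or t- insert -as- after the first vowel.
So bufpipi → mibufpipiani.

mibufpipiani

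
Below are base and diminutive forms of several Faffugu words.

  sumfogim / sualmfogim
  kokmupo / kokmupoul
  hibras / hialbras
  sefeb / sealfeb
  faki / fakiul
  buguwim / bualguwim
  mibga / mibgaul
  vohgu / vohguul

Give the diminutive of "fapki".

fapkiul

"fapki" ends in a vowel. The stems ending in a vowel (vohgu → vohguul, faki → fakiul, kokmupo → kokmupoul) add -ul.
The other pattern: stems ending in a consonant insert -al- after the first vowel.
So fapki → fapkiul.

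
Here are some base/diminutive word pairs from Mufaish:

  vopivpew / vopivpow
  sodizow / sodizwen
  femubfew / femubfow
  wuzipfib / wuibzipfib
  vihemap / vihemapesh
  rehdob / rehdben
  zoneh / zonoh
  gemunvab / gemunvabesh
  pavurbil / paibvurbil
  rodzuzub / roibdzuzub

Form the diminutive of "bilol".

billen

femubfew and sodizow both end in -w yet inflect differently (femubfow, sodizwen), so the final letter is not what conditions the rule; the last vowel is.
"bilol" has last vowel 'o'. The stems whose last vowel is 'o' (sodizow → sodizwen, rehdob → rehdben) delete the last vowel and add -en.
The other patterns: stems whose last vowel is 'a' add -esh; stems whose last vowel is 'e' change the last vowel to 'o'; stems whose last vowel is 'i' or 'u' insert -ib- after the first vowel.
So bilol → billen.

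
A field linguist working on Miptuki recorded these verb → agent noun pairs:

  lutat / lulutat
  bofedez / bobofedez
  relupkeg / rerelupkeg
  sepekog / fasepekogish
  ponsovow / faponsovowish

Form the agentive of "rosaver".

rorosaver

sepekog and relupkeg both end in -g yet inflect differently (fasepekogish, rerelupkeg), so the final letter is not what conditions the rule; the last vowel is.
"rosaver" has last vowel 'e'. The stems whose last vowel is 'e' (relupkeg → rerelupkeg, bofedez → bobofedez) repeat the first consonant+vowel as a prefix.
The other pattern: stems whose last vowel is 'o' add fa- … -ish around the stem.
So rosaver → rorosaver.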